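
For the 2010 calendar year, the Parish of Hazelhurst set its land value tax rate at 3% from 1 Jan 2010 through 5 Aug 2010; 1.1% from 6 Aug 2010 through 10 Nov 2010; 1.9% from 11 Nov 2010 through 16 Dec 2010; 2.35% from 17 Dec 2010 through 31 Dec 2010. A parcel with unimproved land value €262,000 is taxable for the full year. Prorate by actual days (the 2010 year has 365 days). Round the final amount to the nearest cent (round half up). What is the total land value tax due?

€6,182.84

1 Jan – 5 Aug 2010: 217 days at 3% → €262,000 × 3% × 217/365 = €4,672.9315
6 Aug – 10 Nov 2010: 97 days at 1.1% → €262,000 × 1.1% × 97/365 = €765.9014
11 Nov – 16 Dec 2010: 36 days at 1.9% → €262,000 × 1.9% × 36/365 = €490.9808
17 Dec – 31 Dec 2010: 15 days at 2.35% → €262,000 × 2.35% × 15/365 = €253.0274
Total = €6,182.8411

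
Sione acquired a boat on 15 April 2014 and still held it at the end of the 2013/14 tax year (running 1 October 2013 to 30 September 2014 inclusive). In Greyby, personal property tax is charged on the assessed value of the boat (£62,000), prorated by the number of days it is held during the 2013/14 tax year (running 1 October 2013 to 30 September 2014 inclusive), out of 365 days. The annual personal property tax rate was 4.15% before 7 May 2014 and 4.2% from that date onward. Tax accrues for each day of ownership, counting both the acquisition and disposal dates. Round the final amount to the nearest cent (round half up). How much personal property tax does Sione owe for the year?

£1,203.82

15 April – 6 May 2014: 22 days at 4.15% → £62,000 × 4.15% × 22/365 = £155.0849
7 May – 30 September 2014: 147 days at 4.2% → £62,000 × 4.2% × 147/365 = £1,048.7342
Total = £1,203.8192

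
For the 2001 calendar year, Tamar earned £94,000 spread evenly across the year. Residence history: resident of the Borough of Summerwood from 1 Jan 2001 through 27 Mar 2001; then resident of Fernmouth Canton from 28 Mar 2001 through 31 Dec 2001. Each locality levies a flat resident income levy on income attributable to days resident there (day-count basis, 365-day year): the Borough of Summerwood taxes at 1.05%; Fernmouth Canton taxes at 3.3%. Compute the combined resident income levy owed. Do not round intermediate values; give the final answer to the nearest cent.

The Borough of Summerwood, 1 Jan – 27 Mar 2001: 86 days → £94,000 × 1.05% × 86/365 = £232.5534
Fernmouth Canton, 28 Mar – 31 Dec 2001: 279 days → £94,000 × 3.3% × 279/365 = £2,371.1178
Total = £2,603.6712

£2,603.67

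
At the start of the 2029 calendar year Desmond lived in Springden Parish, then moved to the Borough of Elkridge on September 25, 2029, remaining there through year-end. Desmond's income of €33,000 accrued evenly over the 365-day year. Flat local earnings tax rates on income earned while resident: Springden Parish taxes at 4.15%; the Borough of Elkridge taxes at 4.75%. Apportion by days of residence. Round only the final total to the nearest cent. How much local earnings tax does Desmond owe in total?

€1,422.66

Springden Parish, January 1 – September 24, 2029: 267 days → €33,000 × 4.15% × 267/365 = €1,001.7986
The Borough of Elkridge, September 25 – December 31, 2029: 98 days → €33,000 × 4.75% × 98/365 = €420.8630
Total = €1,422.6616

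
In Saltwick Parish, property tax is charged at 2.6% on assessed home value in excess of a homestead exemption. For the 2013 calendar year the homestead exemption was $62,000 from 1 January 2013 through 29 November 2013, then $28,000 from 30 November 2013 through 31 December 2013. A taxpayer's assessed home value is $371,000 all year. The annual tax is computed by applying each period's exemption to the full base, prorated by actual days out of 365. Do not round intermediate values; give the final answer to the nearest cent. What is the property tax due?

1 January – 29 November 2013: 333 days, exemption $62,000 → ($371,000 − $62,000) × 2.6% × 333/365 = $7,329.6493
30 November – 31 December 2013: 32 days, exemption $28,000 → ($371,000 − $28,000) × 2.6% × 32/365 = $781.8521
Total = $8,111.5014

$8,111.50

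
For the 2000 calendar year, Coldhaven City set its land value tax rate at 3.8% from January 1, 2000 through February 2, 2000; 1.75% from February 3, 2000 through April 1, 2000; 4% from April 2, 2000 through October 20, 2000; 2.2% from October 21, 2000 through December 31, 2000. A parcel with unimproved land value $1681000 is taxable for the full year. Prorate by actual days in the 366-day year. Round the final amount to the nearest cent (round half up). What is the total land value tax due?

January 1 – February 2, 2000: 33 days at 3.8% → $1681000 × 3.8% × 33/366 = $5759.4918
February 3 – April 1, 2000: 59 days at 1.75% → $1681000 × 1.75% × 59/366 = $4742.1653
April 2 – October 20, 2000: 202 days at 4% → $1681000 × 4% × 202/366 = $37110.6011
October 21 – December 31, 2000: 72 days at 2.2% → $1681000 × 2.2% × 72/366 = $7275.1475
Total = $54887.4057

$54887.41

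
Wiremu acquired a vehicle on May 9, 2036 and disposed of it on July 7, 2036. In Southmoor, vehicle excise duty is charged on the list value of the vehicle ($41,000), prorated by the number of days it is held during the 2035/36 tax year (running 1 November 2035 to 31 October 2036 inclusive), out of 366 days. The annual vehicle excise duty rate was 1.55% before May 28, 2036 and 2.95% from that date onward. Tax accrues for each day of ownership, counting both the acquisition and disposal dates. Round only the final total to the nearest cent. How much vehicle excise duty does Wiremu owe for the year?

$168.48

May 9 – May 27, 2036: 19 days at 1.55% → $41,000 × 1.55% × 19/366 = $32.9904
May 28 – July 7, 2036: 41 days at 2.95% → $41,000 × 2.95% × 41/366 = $135.4904
Total = $168.4809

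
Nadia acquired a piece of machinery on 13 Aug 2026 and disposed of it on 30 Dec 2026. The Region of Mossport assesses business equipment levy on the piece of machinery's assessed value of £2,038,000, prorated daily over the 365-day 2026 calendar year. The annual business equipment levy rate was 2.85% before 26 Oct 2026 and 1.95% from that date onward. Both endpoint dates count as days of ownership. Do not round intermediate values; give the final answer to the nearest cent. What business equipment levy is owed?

£18,961.78

13 Aug – 25 Oct 2026: 74 days at 2.85% → £2,038,000 × 2.85% × 74/365 = £11,775.7315
26 Oct – 30 Dec 2026: 66 days at 1.95% → £2,038,000 × 1.95% × 66/365 = £7,186.0438
Total = £18,961.7753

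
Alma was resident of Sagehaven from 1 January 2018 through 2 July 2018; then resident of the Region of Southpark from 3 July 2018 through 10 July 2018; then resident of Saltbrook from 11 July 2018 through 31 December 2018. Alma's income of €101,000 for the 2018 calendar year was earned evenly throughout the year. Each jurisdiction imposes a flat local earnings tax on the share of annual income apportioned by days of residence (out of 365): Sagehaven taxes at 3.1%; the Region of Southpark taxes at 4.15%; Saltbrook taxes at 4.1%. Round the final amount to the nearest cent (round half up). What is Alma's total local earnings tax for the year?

€3,635.72

Sagehaven, 1 January – 2 July 2018: 183 days → €101,000 × 3.1% × 183/365 = €1,569.7890
The Region of Southpark, 3 July – 10 July 2018: 8 days → €101,000 × 4.15% × 8/365 = €91.8685
Saltbrook, 11 July – 31 December 2018: 174 days → €101,000 × 4.1% × 174/365 = €1,974.0658
Total = €3,635.7233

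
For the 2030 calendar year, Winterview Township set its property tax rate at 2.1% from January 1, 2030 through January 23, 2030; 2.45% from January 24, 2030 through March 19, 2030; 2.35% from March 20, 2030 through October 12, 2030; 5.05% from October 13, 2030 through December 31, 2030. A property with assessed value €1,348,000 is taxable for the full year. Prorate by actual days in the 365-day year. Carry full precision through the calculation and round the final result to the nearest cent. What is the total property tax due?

€39,645.97

January 1 – January 23, 2030: 23 days at 2.1% → €1,348,000 × 2.1% × 23/365 = €1,783.7918
January 24 – March 19, 2030: 55 days at 2.45% → €1,348,000 × 2.45% × 55/365 = €4,976.5205
March 20 – October 12, 2030: 207 days at 2.35% → €1,348,000 × 2.35% × 207/365 = €17,965.3315
October 13 – December 31, 2030: 80 days at 5.05% → €1,348,000 × 5.05% × 80/365 = €14,920.3288
Total = €39,645.9726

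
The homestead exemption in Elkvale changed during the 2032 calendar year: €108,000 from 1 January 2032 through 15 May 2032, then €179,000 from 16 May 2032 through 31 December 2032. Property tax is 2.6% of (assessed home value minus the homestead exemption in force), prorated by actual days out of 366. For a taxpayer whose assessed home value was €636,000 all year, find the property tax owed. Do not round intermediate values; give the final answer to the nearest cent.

1 January – 15 May 2032: 136 days, exemption €108,000 → (€636,000 − €108,000) × 2.6% × 136/366 = €5,101.1148
16 May – 31 December 2032: 230 days, exemption €179,000 → (€636,000 − €179,000) × 2.6% × 230/366 = €7,466.8306
Total = €12,567.9454

€12,567.95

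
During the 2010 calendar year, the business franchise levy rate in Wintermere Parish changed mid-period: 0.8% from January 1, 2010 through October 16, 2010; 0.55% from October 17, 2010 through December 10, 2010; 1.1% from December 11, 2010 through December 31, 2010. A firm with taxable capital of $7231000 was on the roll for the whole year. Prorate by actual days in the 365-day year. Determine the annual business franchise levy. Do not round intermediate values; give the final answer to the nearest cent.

$56372.08

January 1 – October 16, 2010: 289 days at 0.8% → $7231000 × 0.8% × 289/365 = $45802.9370
October 17 – December 10, 2010: 55 days at 0.55% → $7231000 × 0.55% × 55/365 = $5992.8151
December 11 – December 31, 2010: 21 days at 1.1% → $7231000 × 1.1% × 21/365 = $4576.3315
Total = $56372.0836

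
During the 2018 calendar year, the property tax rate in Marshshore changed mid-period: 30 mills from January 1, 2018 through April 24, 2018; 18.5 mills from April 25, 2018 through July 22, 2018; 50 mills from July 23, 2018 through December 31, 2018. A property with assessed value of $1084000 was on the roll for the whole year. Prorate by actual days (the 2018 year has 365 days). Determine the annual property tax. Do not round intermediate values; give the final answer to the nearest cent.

January 1 – April 24, 2018: 114 days at 30 mills → $1084000 × 3% × 114/365 = $10156.9315
April 25 – July 22, 2018: 89 days at 18.5 mills → $1084000 × 1.85% × 89/365 = $4889.8795
July 23 – December 31, 2018: 162 days at 50 mills → $1084000 × 5% × 162/365 = $24055.8904
Total = $39102.7014

$39102.70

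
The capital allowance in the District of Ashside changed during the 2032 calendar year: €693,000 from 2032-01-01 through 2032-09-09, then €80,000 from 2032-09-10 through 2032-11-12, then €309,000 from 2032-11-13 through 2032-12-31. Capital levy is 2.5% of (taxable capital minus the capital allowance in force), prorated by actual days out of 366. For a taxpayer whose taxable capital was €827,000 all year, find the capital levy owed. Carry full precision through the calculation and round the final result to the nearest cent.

€7,315.03

2032-01-01 to 2032-09-09: 253 days, exemption €693,000 → (€827,000 − €693,000) × 2.5% × 253/366 = €2,315.7104
2032-09-10 to 2032-11-12: 64 days, exemption €80,000 → (€827,000 − €80,000) × 2.5% × 64/366 = €3,265.5738
2032-11-13 to 2032-12-31: 49 days, exemption €309,000 → (€827,000 − €309,000) × 2.5% × 49/366 = €1,733.7432
Total = €7,315.0273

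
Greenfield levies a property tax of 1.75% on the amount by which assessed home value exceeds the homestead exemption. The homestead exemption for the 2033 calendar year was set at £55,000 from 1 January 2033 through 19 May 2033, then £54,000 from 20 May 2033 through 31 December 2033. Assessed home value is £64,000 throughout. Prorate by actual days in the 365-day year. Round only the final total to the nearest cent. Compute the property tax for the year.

1 January – 19 May 2033: 139 days, exemption £55,000 → (£64,000 − £55,000) × 1.75% × 139/365 = £59.9795
20 May – 31 December 2033: 226 days, exemption £54,000 → (£64,000 − £54,000) × 1.75% × 226/365 = £108.3562
Total = £168.3356

£168.34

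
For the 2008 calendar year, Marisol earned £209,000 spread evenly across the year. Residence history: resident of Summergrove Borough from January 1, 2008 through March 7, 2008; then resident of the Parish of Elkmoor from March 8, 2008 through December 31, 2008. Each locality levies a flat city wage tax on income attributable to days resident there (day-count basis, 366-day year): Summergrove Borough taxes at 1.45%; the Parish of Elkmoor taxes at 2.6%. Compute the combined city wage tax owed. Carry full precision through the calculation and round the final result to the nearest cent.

£4,994.02

Summergrove Borough, January 1 – March 7, 2008: 67 days → £209,000 × 1.45% × 67/366 = £554.7637
The Parish of Elkmoor, March 8 – December 31, 2008: 299 days → £209,000 × 2.6% × 299/366 = £4,439.2514
Total = £4,994.0150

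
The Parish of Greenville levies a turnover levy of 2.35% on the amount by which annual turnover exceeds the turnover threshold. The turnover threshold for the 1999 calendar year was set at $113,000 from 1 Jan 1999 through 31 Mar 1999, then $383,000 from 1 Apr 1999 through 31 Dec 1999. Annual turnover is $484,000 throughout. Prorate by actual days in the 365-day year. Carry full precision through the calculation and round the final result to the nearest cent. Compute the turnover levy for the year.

$3,938.02

1 Jan – 31 Mar 1999: 90 days, exemption $113,000 → ($484,000 − $113,000) × 2.35% × 90/365 = $2,149.7671
1 Apr – 31 Dec 1999: 275 days, exemption $383,000 → ($484,000 − $383,000) × 2.35% × 275/365 = $1,788.2534
Total = $3,938.0205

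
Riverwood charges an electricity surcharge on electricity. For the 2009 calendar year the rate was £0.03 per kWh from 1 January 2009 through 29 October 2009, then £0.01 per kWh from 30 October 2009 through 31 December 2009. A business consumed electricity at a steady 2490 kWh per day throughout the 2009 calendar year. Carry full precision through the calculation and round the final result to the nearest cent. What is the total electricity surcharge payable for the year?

1 January – 29 October 2009: 302 days × 2490 kWh/day = 751,980 kWh at £0.03/kWh → £22,559.40
30 October – 31 December 2009: 63 days × 2490 kWh/day = 156,870 kWh at £0.01/kWh → £1,568.70

£24,128.10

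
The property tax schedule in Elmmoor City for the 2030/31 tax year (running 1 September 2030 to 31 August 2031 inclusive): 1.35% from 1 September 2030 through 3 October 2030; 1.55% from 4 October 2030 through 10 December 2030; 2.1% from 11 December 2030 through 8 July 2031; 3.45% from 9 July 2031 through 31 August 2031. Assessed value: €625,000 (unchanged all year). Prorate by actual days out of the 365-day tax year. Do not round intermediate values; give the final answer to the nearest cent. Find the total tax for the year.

1 September – 3 October 2030: 33 days at 1.35% → €625,000 × 1.35% × 33/365 = €762.8425
4 October – 10 December 2030: 68 days at 1.55% → €625,000 × 1.55% × 68/365 = €1,804.7945
11 December 2030 – 8 July 2031: 210 days at 2.1% → €625,000 × 2.1% × 210/365 = €7,551.3699
9 July – 31 August 2031: 54 days at 3.45% → €625,000 × 3.45% × 54/365 = €3,190.0685
Total = €13,309.0753

€13,309.08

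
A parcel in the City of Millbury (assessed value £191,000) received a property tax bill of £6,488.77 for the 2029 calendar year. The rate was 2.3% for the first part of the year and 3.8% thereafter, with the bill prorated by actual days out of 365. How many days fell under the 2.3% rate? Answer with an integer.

Let d = days at the first rate; then 365 − d days at the second rate.
£191,000 × [2.3%·d + 3.8%·(365−d)] / 365 = £6,488.77
Solving gives d = 98, so the new rate took effect on 9 April 2029.

98 days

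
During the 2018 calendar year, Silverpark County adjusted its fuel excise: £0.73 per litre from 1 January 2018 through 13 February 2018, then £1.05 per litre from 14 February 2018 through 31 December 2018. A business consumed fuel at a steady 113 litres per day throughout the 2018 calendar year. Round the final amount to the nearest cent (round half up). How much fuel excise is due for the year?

£41,716.21

1 January – 13 February 2018: 44 days × 113 litres/day = 4,972 litres at £0.73/litre → £3,629.56
14 February – 31 December 2018: 321 days × 113 litres/day = 36,273 litres at £1.05/litre → £38,086.65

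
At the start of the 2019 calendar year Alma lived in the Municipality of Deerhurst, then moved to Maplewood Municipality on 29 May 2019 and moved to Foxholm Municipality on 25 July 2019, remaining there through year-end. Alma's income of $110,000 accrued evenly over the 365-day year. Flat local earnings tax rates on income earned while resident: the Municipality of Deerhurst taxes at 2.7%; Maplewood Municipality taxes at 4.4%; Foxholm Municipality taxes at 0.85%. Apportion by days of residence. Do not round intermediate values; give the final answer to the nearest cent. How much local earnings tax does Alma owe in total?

$2,369.97

The Municipality of Deerhurst, 1 January – 28 May 2019: 148 days → $110,000 × 2.7% × 148/365 = $1,204.2740
Maplewood Municipality, 29 May – 24 July 2019: 57 days → $110,000 × 4.4% × 57/365 = $755.8356
Foxholm Municipality, 25 July – 31 December 2019: 160 days → $110,000 × 0.85% × 160/365 = $409.8630
Total = $2,369.9726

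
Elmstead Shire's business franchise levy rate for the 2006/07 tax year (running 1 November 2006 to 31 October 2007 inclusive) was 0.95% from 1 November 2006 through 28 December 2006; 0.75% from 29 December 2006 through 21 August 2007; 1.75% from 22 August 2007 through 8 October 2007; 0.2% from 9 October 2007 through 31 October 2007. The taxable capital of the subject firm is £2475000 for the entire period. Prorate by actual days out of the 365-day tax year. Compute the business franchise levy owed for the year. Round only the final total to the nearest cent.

1 November – 28 December 2006: 58 days at 0.95% → £2475000 × 0.95% × 58/365 = £3736.2329
29 December 2006 – 21 August 2007: 236 days at 0.75% → £2475000 × 0.75% × 236/365 = £12002.0548
22 August – 8 October 2007: 48 days at 1.75% → £2475000 × 1.75% × 48/365 = £5695.8904
9 October – 31 October 2007: 23 days at 0.2% → £2475000 × 0.2% × 23/365 = £311.9178
Total = £21746.0959

£21746.10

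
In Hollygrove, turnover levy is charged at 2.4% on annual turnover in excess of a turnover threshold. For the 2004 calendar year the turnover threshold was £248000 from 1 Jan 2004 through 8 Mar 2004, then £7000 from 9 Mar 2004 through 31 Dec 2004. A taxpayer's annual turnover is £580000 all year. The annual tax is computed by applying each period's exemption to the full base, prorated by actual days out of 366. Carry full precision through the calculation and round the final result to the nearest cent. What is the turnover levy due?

1 Jan – 8 Mar 2004: 68 days, exemption £248000 → (£580000 − £248000) × 2.4% × 68/366 = £1480.3934
9 Mar – 31 Dec 2004: 298 days, exemption £7000 → (£580000 − £7000) × 2.4% × 298/366 = £11196.9836
Total = £12677.3770

£12677.38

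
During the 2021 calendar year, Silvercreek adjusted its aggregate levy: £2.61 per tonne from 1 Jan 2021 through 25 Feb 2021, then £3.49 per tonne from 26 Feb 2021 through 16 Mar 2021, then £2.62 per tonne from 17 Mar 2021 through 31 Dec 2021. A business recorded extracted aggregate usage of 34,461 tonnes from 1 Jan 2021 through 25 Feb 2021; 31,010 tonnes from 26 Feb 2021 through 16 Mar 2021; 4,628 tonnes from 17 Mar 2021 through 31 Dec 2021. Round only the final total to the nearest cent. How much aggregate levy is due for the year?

1 Jan – 25 Feb 2021: 34,461 tonnes at £2.61/tonne → £89,943.21
26 Feb – 16 Mar 2021: 31,010 tonnes at £3.49/tonne → £108,224.90
17 Mar – 31 Dec 2021: 4,628 tonnes at £2.62/tonne → £12,125.36

£210,293.47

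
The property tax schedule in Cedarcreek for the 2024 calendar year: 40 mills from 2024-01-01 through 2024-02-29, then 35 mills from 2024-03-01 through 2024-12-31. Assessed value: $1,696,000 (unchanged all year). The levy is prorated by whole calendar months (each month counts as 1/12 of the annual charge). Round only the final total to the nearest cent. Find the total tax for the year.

$60,773.33

2024-01-01 to 2024-02-29: 2 months at 40 mills → $1,696,000 × 4% × 2/12 = $11,306.6667
2024-03-01 to 2024-12-31: 10 months at 35 mills → $1,696,000 × 3.5% × 10/12 = $49,466.6667
Total = $60,773.3333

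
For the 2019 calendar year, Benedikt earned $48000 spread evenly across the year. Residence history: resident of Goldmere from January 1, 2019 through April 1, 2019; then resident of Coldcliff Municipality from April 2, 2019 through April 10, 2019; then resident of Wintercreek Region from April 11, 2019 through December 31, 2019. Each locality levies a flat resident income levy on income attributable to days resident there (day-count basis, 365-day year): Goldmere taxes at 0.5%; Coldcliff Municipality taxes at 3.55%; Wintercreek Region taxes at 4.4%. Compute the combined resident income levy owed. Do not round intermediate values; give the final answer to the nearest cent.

Goldmere, January 1 – April 1, 2019: 91 days → $48000 × 0.5% × 91/365 = $59.8356
Coldcliff Municipality, April 2 – April 10, 2019: 9 days → $48000 × 3.55% × 9/365 = $42.0164
Wintercreek Region, April 11 – December 31, 2019: 265 days → $48000 × 4.4% × 265/365 = $1533.3699
Total = $1635.2219

$1635.22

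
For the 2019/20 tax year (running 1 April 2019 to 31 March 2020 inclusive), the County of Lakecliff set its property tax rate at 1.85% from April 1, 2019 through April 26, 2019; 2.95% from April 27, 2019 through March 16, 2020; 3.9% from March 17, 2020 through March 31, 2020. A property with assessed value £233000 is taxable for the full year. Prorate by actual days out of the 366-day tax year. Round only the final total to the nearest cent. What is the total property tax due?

April 1 – April 26, 2019: 26 days at 1.85% → £233000 × 1.85% × 26/366 = £306.2104
April 27, 2019 – March 16, 2020: 325 days at 2.95% → £233000 × 2.95% × 325/366 = £6103.5178
March 17 – March 31, 2020: 15 days at 3.9% → £233000 × 3.9% × 15/366 = £372.4180
Total = £6782.1462

£6782.15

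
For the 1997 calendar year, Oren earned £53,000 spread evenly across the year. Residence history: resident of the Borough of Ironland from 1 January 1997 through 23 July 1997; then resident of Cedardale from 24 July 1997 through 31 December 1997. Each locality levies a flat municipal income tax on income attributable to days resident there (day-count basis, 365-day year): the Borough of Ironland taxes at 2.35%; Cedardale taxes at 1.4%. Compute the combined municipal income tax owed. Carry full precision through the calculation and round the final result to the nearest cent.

£1,023.41

The Borough of Ironland, 1 January – 23 July 1997: 204 days → £53,000 × 2.35% × 204/365 = £696.1151
Cedardale, 24 July – 31 December 1997: 161 days → £53,000 × 1.4% × 161/365 = £327.2932
Total = £1,023.4082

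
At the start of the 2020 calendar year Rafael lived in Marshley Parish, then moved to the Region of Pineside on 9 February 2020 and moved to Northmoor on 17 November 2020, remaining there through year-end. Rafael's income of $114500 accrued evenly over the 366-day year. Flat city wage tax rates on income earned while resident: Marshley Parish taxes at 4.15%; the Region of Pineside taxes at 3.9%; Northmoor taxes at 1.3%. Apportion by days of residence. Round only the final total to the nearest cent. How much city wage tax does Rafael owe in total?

Marshley Parish, 1 January – 8 February 2020: 39 days → $114500 × 4.15% × 39/366 = $506.3340
The Region of Pineside, 9 February – 16 November 2020: 282 days → $114500 × 3.9% × 282/366 = $3440.6311
Northmoor, 17 November – 31 December 2020: 45 days → $114500 × 1.3% × 45/366 = $183.0123
Total = $4129.9775

$4129.98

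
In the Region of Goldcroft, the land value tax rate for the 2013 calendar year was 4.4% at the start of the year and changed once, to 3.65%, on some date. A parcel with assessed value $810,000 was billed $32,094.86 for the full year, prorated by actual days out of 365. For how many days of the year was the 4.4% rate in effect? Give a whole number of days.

Let d = days at the first rate; then 365 − d days at the second rate.
$810,000 × [4.4%·d + 3.65%·(365−d)] / 365 = $32,094.86
Solving gives d = 152, so the new rate took effect on 2 June 2013.

152 days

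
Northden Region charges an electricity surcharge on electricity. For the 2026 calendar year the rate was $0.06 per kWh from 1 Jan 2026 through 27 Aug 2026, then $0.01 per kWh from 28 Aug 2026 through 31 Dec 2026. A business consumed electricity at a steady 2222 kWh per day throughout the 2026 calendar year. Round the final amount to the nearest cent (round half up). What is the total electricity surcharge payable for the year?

$34,663.20

1 Jan – 27 Aug 2026: 239 days × 2222 kWh/day = 531,058 kWh at $0.06/kWh → $31,863.48
28 Aug – 31 Dec 2026: 126 days × 2222 kWh/day = 279,972 kWh at $0.01/kWh → $2,799.72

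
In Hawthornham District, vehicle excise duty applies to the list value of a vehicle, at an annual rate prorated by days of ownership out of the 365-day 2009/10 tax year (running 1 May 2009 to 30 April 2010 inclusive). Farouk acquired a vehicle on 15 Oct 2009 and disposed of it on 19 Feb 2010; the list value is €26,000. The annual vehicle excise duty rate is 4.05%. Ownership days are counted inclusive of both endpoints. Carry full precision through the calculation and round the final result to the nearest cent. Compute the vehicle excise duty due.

€369.27

Days held (15 Oct 2009 – 19 Feb 2010): 128 out of 365
Tax = €26,000 × 4.05% × 128/365 = €369.2712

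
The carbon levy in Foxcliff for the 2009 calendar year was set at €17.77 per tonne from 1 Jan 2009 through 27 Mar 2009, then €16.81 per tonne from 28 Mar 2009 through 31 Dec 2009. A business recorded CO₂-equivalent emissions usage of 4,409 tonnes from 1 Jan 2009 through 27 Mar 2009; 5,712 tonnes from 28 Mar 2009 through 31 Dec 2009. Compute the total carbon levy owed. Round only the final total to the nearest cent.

€174,366.65

1 Jan – 27 Mar 2009: 4,409 tonnes at €17.77/tonne → €78,347.93
28 Mar – 31 Dec 2009: 5,712 tonnes at €16.81/tonne → €96,018.72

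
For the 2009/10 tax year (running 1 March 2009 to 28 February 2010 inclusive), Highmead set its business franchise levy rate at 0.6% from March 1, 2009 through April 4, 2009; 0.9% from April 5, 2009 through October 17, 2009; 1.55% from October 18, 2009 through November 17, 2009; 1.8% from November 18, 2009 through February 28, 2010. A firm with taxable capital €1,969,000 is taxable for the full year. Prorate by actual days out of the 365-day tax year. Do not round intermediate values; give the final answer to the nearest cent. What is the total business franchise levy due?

€23,242.29

March 1 – April 4, 2009: 35 days at 0.6% → €1,969,000 × 0.6% × 35/365 = €1,132.8493
April 5 – October 17, 2009: 196 days at 0.9% → €1,969,000 × 0.9% × 196/365 = €9,515.9342
October 18 – November 17, 2009: 31 days at 1.55% → €1,969,000 × 1.55% × 31/365 = €2,592.0671
November 18, 2009 – February 28, 2010: 103 days at 1.8% → €1,969,000 × 1.8% × 103/365 = €10,001.4411
Total = €23,242.2918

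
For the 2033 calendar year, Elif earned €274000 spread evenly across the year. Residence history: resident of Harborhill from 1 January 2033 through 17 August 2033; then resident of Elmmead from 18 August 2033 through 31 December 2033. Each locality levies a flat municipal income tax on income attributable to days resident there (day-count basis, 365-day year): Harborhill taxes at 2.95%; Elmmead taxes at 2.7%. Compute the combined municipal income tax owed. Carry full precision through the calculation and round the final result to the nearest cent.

Harborhill, 1 January – 17 August 2033: 229 days → €274000 × 2.95% × 229/365 = €5071.2521
Elmmead, 18 August – 31 December 2033: 136 days → €274000 × 2.7% × 136/365 = €2756.5151
Total = €7827.7671

€7827.77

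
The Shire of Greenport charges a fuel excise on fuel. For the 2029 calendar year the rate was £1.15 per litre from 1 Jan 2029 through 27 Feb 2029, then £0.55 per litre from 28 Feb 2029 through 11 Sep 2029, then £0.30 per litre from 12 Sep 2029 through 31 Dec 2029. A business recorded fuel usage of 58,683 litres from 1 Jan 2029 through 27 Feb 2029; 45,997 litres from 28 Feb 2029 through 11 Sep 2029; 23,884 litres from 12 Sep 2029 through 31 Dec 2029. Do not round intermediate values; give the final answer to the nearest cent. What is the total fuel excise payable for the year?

£99,949.00

1 Jan – 27 Feb 2029: 58,683 litres at £1.15/litre → £67,485.45
28 Feb – 11 Sep 2029: 45,997 litres at £0.55/litre → £25,298.35
12 Sep – 31 Dec 2029: 23,884 litres at £0.30/litre → £7,165.20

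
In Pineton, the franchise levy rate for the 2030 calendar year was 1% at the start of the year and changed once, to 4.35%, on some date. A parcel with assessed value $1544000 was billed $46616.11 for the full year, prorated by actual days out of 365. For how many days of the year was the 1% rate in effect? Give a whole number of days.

Let d = days at the first rate; then 365 − d days at the second rate.
$1544000 × [1%·d + 4.35%·(365−d)] / 365 = $46616.11
Solving gives d = 145, so the new rate took effect on 26 May 2030.

145 days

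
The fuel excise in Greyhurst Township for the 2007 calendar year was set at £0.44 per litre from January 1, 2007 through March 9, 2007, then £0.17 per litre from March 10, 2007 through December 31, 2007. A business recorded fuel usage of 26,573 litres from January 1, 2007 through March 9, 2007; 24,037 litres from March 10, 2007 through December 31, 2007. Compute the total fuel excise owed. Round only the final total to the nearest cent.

£15,778.41

January 1 – March 9, 2007: 26,573 litres at £0.44/litre → £11,692.12
March 10 – December 31, 2007: 24,037 litres at £0.17/litre → £4,086.29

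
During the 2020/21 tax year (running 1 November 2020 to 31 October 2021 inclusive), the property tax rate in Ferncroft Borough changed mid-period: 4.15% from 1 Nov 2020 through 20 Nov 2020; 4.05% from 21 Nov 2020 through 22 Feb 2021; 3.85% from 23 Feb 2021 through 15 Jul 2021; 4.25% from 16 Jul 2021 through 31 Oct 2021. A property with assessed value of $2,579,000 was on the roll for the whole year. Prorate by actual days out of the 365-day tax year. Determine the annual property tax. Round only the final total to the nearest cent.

1 Nov – 20 Nov 2020: 20 days at 4.15% → $2,579,000 × 4.15% × 20/365 = $5,864.5753
21 Nov 2020 – 22 Feb 2021: 94 days at 4.05% → $2,579,000 × 4.05% × 94/365 = $26,899.3233
23 Feb – 15 Jul 2021: 143 days at 3.85% → $2,579,000 × 3.85% × 143/365 = $38,900.5055
16 Jul – 31 Oct 2021: 108 days at 4.25% → $2,579,000 × 4.25% × 108/365 = $32,431.8082
Total = $104,096.2123

$104,096.21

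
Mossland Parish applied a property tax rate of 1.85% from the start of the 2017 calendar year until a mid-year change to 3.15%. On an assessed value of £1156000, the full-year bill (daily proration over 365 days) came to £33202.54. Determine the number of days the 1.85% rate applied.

Let d = days at the first rate; then 365 − d days at the second rate.
£1156000 × [1.85%·d + 3.15%·(365−d)] / 365 = £33202.54
Solving gives d = 78, so the new rate took effect on 20 March 2017.

78 days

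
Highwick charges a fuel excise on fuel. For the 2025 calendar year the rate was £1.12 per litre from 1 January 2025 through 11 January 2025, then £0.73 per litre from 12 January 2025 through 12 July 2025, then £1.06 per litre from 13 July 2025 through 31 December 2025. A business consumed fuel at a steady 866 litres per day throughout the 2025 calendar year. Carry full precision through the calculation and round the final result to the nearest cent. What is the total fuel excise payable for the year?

1 January – 11 January 2025: 11 days × 866 litres/day = 9,526 litres at £1.12/litre → £10,669.12
12 January – 12 July 2025: 182 days × 866 litres/day = 157,612 litres at £0.73/litre → £115,056.76
13 July – 31 December 2025: 172 days × 866 litres/day = 148,952 litres at £1.06/litre → £157,889.12

£283,615.00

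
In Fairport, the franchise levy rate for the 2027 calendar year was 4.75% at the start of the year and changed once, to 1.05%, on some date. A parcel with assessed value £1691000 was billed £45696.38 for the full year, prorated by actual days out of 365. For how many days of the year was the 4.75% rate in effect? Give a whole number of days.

163 days

Let d = days at the first rate; then 365 − d days at the second rate.
£1691000 × [4.75%·d + 1.05%·(365−d)] / 365 = £45696.38
Solving gives d = 163, so the new rate took effect on 13 Jun 2027.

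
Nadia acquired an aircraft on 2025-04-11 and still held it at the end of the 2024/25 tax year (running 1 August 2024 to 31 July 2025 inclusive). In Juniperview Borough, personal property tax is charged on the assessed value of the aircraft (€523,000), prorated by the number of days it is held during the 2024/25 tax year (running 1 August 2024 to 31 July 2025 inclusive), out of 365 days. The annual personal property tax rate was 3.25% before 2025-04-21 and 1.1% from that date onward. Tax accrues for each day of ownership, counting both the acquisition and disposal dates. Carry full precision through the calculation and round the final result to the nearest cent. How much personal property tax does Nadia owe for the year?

2025-04-11 to 2025-04-20: 10 days at 3.25% → €523,000 × 3.25% × 10/365 = €465.6849
2025-04-21 to 2025-07-31: 102 days at 1.1% → €523,000 × 1.1% × 102/365 = €1,607.6877
Total = €2,073.3726

€2,073.37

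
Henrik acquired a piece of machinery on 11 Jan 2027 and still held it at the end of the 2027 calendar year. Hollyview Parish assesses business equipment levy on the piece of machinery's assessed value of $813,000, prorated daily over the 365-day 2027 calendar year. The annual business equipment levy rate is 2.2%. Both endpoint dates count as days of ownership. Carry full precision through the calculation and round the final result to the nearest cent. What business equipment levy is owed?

Days held (11 Jan – 31 Dec 2027): 355 out of 365
Tax = $813,000 × 2.2% × 355/365 = $17,395.9726

$17,395.97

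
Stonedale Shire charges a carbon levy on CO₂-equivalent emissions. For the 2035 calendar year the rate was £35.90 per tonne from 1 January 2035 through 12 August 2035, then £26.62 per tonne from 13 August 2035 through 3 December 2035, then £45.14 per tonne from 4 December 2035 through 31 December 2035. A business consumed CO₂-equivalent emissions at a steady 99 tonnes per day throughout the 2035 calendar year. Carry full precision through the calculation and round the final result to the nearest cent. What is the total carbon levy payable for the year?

£1,219,044.42

1 January – 12 August 2035: 224 days × 99 tonnes/day = 22,176 tonnes at £35.90/tonne → £796,118.40
13 August – 3 December 2035: 113 days × 99 tonnes/day = 11,187 tonnes at £26.62/tonne → £297,797.94
4 December – 31 December 2035: 28 days × 99 tonnes/day = 2,772 tonnes at £45.14/tonne → £125,128.08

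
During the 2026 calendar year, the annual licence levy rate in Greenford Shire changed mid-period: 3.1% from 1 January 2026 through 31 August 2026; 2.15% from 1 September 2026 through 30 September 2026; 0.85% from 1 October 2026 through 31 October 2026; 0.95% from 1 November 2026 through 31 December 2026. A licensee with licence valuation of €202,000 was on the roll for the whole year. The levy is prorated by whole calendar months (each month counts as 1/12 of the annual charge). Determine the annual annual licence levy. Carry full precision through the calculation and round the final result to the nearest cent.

1 January – 31 August 2026: 8 months at 3.1% → €202,000 × 3.1% × 8/12 = €4,174.6667
1 September – 30 September 2026: 1 month at 2.15% → €202,000 × 2.15% × 1/12 = €361.9167
1 October – 31 October 2026: 1 month at 0.85% → €202,000 × 0.85% × 1/12 = €143.0833
1 November – 31 December 2026: 2 months at 0.95% → €202,000 × 0.95% × 2/12 = €319.8333
Total = €4,999.5000

€4,999.50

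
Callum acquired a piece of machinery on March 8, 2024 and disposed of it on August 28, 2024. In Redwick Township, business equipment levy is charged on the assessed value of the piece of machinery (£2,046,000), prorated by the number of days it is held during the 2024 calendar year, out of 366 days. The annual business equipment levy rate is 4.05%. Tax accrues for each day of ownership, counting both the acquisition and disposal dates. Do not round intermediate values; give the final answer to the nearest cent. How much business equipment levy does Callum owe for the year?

Days held (March 8 – August 28, 2024): 174 out of 366
Tax = £2,046,000 × 4.05% × 174/366 = £39,393.8852

£39,393.89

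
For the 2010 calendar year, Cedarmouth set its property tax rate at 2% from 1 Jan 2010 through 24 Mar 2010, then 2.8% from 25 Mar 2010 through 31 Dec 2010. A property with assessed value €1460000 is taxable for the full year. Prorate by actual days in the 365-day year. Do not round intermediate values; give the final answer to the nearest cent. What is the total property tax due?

1 Jan – 24 Mar 2010: 83 days at 2% → €1460000 × 2% × 83/365 = €6640.0000
25 Mar – 31 Dec 2010: 282 days at 2.8% → €1460000 × 2.8% × 282/365 = €31584.0000
Total = €38224.0000

€38224.00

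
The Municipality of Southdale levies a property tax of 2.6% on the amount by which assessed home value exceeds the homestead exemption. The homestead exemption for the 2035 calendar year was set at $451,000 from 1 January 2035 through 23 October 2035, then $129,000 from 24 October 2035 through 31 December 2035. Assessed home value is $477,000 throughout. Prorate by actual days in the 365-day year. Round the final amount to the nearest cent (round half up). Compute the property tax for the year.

1 January – 23 October 2035: 296 days, exemption $451,000 → ($477,000 − $451,000) × 2.6% × 296/365 = $548.2082
24 October – 31 December 2035: 69 days, exemption $129,000 → ($477,000 − $129,000) × 2.6% × 69/365 = $1,710.4438
Total = $2,258.6521

$2,258.65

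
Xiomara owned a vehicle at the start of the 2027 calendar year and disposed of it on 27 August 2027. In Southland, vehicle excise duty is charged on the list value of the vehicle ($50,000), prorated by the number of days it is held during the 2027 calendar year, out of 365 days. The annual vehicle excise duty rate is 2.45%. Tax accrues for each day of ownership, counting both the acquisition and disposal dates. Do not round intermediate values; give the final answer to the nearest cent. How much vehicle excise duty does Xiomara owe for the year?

$802.12

Days held (1 January – 27 August 2027): 239 out of 365
Tax = $50,000 × 2.45% × 239/365 = $802.1233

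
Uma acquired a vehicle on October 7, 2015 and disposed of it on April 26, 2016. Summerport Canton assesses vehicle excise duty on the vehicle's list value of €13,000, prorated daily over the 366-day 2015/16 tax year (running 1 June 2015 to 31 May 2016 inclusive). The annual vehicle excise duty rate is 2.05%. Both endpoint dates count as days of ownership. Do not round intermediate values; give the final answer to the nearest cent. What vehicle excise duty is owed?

Days held (October 7, 2015 – April 26, 2016): 203 out of 366
Tax = €13,000 × 2.05% × 203/366 = €147.8128

€147.81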